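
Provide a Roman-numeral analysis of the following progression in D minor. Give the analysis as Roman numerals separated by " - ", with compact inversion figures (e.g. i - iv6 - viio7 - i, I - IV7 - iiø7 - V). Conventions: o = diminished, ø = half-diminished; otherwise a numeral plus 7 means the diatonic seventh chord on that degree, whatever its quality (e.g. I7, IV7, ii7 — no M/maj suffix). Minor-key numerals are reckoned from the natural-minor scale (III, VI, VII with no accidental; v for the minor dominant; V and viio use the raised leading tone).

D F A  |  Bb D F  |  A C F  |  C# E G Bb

D-F-A has root D, degree 1 in D minor, so i.
Bb-D-F has root Bb, degree 6 in D minor, so VI.
A-C-F has root F, degree 3 in D minor, so III6.
C#-E-G-Bb has root C#, degree 7 in D minor, so viio7.

i - VI - III6 - viio7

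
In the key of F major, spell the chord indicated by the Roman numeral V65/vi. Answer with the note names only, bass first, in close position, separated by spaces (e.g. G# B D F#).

C# E G A

V65/vi is a secondary dominant — the dominant seventh of vi. vi in F major is D, so the applied chord's root is A, a perfect fifth above.
Building a dominant seventh chord on A gives A-C#-E-G.
The figured bass 65 indicates first inversion, placing the third (C#) in the bass: C#-E-G-A.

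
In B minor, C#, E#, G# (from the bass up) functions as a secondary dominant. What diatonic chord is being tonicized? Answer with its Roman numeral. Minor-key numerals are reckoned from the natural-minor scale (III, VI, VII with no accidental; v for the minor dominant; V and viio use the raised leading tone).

V

The chord is a major triad on C#.
A dominant resolves down a perfect fifth: C# → F#. In B minor, F# is scale degree 5, i.e. V.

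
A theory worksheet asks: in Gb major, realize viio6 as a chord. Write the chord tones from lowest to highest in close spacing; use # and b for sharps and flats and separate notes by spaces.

Ab Cb F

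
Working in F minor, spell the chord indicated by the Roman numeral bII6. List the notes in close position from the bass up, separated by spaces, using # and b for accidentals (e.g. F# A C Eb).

Bb Db Gb

Scale degree 2 in F minor is G; lowering it a half step gives Gb. bII6 is the Neapolitan sixth — a major triad on the lowered second degree, here in its customary first inversion.
So the chord is Gb-Bb-Db.
The figured bass 6 indicates first inversion, placing the third (Bb) in the bass: Bb-Db-Gb.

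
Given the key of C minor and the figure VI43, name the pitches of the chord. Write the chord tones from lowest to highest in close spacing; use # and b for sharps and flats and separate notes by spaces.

Eb G Ab C

The numeral's case and figure indicate a major seventh chord. In C minor its root, the submediant, is Ab.
Stacking thirds from Ab gives Ab-C-Eb-G.
The figured bass 43 indicates second inversion, placing the fifth (Eb) in the bass: Eb-G-Ab-C.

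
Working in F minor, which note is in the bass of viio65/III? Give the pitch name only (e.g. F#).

Bb

The applied chord viio65/III is rooted on G: G-Bb-Db-Fb.
The figure 65 means first inversion — the third is in the bass.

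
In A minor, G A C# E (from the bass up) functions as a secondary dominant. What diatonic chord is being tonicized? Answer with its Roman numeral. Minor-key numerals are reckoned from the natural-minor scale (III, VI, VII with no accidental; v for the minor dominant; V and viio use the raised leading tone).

The chord is a dominant seventh chord on A.
A dominant resolves down a perfect fifth: A → D. In A minor, D is scale degree 4, i.e. iv.

iv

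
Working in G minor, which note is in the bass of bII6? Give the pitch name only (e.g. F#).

bII in G minor has root Ab; the chord is Ab-C-Eb.
The figure 6 means first inversion — the third is in the bass.

C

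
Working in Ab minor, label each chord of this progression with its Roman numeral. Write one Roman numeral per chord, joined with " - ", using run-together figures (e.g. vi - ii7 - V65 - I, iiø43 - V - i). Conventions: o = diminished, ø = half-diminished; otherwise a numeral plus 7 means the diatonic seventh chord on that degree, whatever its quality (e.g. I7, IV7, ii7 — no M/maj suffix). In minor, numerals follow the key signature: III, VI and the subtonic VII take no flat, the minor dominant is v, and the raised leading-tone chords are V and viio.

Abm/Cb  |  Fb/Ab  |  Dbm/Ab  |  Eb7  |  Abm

Abm/Cb: root Ab is the tonic; minor triad there is i6.
Fb/Ab: major triad on Fb = scale degree 6 → VI6.
Dbm/Ab: root Db is the subdominant; minor triad there is iv64.
Eb7 has root Eb, degree 5 in Ab minor, so V7.
Abm: root Ab is the tonic; minor triad there is i.

i6 - VI6 - iv64 - V7 - i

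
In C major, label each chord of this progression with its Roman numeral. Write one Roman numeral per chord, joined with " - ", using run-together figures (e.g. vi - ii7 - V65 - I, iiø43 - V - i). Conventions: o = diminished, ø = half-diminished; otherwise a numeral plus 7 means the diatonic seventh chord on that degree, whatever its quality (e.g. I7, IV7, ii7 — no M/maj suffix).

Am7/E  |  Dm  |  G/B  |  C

vi43 - ii - V6 - I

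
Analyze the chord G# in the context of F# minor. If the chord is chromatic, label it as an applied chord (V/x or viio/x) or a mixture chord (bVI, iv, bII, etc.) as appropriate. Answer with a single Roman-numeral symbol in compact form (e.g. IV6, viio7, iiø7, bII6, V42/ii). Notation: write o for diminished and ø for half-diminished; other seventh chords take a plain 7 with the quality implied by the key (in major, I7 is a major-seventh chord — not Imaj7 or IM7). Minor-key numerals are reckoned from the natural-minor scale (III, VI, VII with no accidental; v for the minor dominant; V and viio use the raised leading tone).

Stacked in thirds the chord is G#-B#-D#: a major triad on G#.
G# is not a diatonic chord root with this quality in F# minor, but it lies a perfect fifth above C# (V), so the chord functions as an applied dominant of V.

V/V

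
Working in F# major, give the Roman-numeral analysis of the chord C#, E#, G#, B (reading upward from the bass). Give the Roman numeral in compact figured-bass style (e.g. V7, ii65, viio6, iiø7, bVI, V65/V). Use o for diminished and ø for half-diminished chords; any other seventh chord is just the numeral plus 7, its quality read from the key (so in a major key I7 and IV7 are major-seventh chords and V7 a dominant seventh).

The pitches C#-E#-G#-B form a dominant seventh chord rooted on C#.
C# is scale degree 5 in F# major, and a dominant seventh chord on that degree is written V7.

V7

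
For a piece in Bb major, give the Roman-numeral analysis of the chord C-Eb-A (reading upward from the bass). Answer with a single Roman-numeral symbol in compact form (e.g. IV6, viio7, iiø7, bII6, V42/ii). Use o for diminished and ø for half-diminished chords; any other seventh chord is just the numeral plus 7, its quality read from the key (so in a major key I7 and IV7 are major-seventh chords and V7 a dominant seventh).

The pitches A-C-Eb form a diminished triad rooted on A.
A is scale degree 7 in Bb major, and a diminished triad on that degree is written viio.
With C in the bass the chord is in first inversion, so the figured bass is 6.

viio6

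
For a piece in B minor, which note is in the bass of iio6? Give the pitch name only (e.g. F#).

E

iio in B minor has root C#; the chord is C#-E-G.
The figure 6 means first inversion — the third is in the bass.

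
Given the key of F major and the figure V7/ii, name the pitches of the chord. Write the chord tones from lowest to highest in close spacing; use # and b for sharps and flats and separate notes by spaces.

D F# A C

The slash means an applied dominant: we want the dominant of ii. In F major, ii is G minor, and its dominant is built on D.
Building a dominant seventh chord on D gives D-F#-A-C.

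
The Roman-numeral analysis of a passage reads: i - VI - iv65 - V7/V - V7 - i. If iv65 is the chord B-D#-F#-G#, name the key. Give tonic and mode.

D# minor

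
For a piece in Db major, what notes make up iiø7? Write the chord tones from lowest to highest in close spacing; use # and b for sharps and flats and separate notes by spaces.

Eb Gb Bbb Db

Scale degree 2 in Db major is Eb; here the chord built on it is altered to a half-diminished seventh chord. iiø7 is the half-diminished supertonic seventh, borrowed from the parallel minor.
So the chord is Eb-Gb-Bbb-Db.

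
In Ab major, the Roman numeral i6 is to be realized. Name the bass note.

Cb

i in Ab major has root Ab; the chord is Ab-Cb-Eb.
The figure 6 means first inversion — the third is in the bass.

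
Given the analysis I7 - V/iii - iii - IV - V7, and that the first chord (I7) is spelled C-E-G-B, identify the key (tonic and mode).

I7 is given as C-E-G-B — a major seventh chord with root C.
If C is scale degree 1 and the mode makes that degree carry a major seventh chord, the tonic is C and the mode is major.

C major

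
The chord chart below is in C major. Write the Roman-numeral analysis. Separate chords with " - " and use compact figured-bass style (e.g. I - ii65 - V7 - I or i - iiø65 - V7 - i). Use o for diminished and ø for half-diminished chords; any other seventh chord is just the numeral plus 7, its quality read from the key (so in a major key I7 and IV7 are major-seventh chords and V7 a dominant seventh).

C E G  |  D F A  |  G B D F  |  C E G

I - ii - V7 - I

C-E-G: major triad on C = scale degree 1 → I.
D-F-A: root D is the supertonic; minor triad there is ii.
G-B-D-F: dominant seventh chord on G = scale degree 5 → V7.
C-E-G has root C, degree 1 in C major, so I.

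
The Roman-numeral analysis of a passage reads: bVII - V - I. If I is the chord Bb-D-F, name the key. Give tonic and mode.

Bb major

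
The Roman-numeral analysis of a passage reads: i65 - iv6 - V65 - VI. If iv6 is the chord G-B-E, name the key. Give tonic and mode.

The chord Em/G is a minor triad rooted on E; its label is iv6.
iv6 on E implies E is the subdominant; that puts the tonic at B, and the lowercase numeral fits minor mode.

B minor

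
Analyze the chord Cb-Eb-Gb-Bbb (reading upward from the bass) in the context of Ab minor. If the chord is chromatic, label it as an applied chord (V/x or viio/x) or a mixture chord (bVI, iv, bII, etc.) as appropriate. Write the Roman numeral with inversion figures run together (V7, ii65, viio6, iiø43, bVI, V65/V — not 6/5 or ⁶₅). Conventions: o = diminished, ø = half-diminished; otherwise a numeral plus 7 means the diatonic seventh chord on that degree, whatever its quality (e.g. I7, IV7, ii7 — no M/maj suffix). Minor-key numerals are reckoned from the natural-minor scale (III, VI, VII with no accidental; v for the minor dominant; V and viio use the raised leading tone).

Stacked in thirds the chord is Cb-Eb-Gb-Bbb: a dominant seventh chord on Cb.
Cb is not a diatonic chord root with this quality in Ab minor, but it lies a perfect fifth above Fb (VI), so the chord functions as an applied dominant of VI.

V7/VI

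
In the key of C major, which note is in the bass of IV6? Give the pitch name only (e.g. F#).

A

IV in C major has root F; the chord is F-A-C.
The figure 6 means first inversion — the third is in the bass.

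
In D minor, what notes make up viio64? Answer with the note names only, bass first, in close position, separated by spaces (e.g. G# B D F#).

G C# E

In D minor, the leading-tone chord is built on the raised seventh degree, C#.
That chord is spelled C#-E-G.
The figured bass 64 indicates second inversion, placing the fifth (G) in the bass: G-C#-E.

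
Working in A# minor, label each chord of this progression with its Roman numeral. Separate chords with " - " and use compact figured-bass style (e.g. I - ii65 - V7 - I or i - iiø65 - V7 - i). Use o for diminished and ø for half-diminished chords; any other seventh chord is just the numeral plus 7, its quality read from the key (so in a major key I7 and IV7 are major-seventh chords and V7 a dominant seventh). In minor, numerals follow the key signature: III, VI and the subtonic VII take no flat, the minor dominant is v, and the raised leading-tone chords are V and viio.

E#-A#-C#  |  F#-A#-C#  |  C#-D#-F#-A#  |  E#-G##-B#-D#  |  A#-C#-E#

i64 - VI - iv42 - V7 - i

E#-A#-C#: root A# is the tonic; minor triad there is i64.
F#-A#-C# has root F#, degree 6 in A# minor, so VI.
C#-D#-F#-A#: minor seventh chord on D# = scale degree 4 → iv42.
E#-G##-B#-D#: dominant seventh chord on E# = scale degree 5 → V7.
A#-C#-E# has root A#, degree 1 in A# minor, so i.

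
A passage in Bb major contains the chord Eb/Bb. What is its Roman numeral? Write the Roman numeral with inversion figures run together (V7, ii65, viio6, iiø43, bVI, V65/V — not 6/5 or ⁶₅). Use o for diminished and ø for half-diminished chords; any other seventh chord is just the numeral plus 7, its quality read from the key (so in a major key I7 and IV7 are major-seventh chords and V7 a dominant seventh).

IV64

Stacked in thirds the chord is Eb-G-Bb: a major triad on Eb.
Eb is scale degree 4 in Bb major, and a major triad on that degree is written IV.
With Bb in the bass the chord is in second inversion, so the figured bass is 64.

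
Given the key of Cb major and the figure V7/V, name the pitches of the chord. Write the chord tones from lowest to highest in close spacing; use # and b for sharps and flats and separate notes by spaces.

Db F Ab Cb

V7/V is a secondary dominant — the dominant seventh of V. V in Cb major is Gb, so the applied chord's root is Db, a perfect fifth above.
Building a dominant seventh chord on Db gives Db-F-Ab-Cb.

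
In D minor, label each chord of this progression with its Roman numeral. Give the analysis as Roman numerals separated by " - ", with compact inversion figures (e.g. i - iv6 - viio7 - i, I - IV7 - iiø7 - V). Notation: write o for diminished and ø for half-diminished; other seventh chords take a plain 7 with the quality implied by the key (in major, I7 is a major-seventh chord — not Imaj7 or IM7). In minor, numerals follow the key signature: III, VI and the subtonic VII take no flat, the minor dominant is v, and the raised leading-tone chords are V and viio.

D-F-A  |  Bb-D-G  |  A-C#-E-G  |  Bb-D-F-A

i - iv6 - V7 - VI7

D-F-A: minor triad on D = scale degree 1 → i.
Bb-D-G: minor triad on G = scale degree 4 → iv6.
A-C#-E-G: root A is the dominant; dominant seventh chord there is V7.
Bb-D-F-A: major seventh chord on Bb = scale degree 6 → VI7.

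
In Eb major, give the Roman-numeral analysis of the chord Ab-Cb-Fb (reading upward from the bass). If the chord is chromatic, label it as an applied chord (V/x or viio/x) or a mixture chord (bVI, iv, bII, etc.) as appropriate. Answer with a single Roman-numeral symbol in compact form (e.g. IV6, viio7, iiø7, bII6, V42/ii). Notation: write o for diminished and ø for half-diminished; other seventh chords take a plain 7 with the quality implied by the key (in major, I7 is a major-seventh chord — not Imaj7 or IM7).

The pitches Fb-Ab-Cb form a major triad rooted on Fb.
Fb is the lowered second degree of Eb major (diatonic 2 would be F). This is the Neapolitan sixth — a major triad on the lowered second degree, here in its customary first inversion.
With Ab in the bass the chord is in first inversion, so the figured bass is 6.

bII6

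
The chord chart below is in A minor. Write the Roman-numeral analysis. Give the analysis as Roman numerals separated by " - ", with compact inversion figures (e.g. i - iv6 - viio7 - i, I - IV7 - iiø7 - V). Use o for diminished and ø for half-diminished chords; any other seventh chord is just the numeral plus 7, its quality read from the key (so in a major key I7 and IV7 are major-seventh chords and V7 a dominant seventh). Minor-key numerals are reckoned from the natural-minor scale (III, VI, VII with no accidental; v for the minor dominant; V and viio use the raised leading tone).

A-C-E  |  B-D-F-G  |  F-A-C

A-C-E: root A is the tonic; minor triad there is i.
B-D-F-G: root G is the subtonic; dominant seventh chord there is VII65.
F-A-C: major triad on F = scale degree 6 → VI.

i - VII65 - VI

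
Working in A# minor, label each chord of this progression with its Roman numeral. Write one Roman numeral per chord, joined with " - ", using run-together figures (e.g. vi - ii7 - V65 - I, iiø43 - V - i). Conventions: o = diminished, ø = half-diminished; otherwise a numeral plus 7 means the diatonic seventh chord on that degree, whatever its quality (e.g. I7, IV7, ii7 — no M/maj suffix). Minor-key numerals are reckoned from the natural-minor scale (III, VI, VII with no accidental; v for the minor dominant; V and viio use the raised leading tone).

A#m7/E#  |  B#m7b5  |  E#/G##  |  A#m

A#m7/E# has root A#, degree 1 in A# minor, so i43.
B#m7b5: half-diminished seventh chord on B# = scale degree 2 → iiø7.
E#/G##: major triad on E# = scale degree 5 → V6.
A#m: minor triad on A# = scale degree 1 → i.

i43 - iiø7 - V6 - i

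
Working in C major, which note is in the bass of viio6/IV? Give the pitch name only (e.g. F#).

G

The applied chord viio6/IV is rooted on E: E-G-Bb.
The figure 6 means first inversion — the third is in the bass.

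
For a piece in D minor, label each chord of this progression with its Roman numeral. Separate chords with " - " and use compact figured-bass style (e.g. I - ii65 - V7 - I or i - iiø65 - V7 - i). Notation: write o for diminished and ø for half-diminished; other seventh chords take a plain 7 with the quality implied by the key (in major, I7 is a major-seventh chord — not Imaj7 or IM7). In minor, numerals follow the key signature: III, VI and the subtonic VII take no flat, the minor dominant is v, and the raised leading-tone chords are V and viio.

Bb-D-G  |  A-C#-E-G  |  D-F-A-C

iv6 - V7 - i7

Bb-D-G: root G is the subdominant; minor triad there is iv6.
A-C#-E-G: root A is the dominant; dominant seventh chord there is V7.
D-F-A-C: root D is the tonic; minor seventh chord there is i7.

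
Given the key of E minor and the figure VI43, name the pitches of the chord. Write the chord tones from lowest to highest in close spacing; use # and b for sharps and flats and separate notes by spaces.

In E minor, the submediant is C, and the diatonic chord built there is a major seventh chord.
Stacking thirds from C gives C-E-G-B.
With the 43 figure the chord is in second inversion; from the bass G upward in close position it reads G-B-C-E.

G B C E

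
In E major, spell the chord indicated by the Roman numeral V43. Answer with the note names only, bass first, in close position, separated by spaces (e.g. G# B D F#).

F# A B D#

The numeral's case and figure indicate a dominant seventh chord. In E major its root, the dominant, is B.
Stacking thirds from B gives B-D#-F#-A.
The figured bass 43 indicates second inversion, placing the fifth (F#) in the bass: F#-A-B-D#.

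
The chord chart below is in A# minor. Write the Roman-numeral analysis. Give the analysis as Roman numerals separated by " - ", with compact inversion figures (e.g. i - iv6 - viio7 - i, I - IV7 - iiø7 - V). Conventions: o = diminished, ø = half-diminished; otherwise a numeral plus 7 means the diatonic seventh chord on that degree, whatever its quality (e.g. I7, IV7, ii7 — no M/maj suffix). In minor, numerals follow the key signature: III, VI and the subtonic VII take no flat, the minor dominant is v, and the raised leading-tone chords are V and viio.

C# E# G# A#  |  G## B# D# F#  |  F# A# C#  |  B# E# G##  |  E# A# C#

i65 - viio7 - VI - V64 - i64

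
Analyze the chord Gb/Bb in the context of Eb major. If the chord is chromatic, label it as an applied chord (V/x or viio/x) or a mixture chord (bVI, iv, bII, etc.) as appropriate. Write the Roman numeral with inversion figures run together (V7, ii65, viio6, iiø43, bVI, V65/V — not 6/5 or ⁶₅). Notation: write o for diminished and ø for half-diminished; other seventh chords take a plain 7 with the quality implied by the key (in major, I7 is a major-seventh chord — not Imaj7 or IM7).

Stacked in thirds the chord is Gb-Bb-Db: a major triad on Gb.
Gb is the lowered third degree of Eb major (diatonic 3 would be G). This is a major triad on the lowered third degree, borrowed from the parallel minor.
With Bb in the bass the chord is in first inversion, so the figured bass is 6.

bIII6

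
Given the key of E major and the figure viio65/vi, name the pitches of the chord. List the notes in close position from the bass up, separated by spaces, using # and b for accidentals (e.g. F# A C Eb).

D# F# A B#

The slash marks an applied leading-tone chord: viio of vi. In E major, vi is C#, so the leading tone to it is B#, a half step below.
Building a fully diminished seventh chord on B# gives B#-D#-F#-A.
The figured bass 65 indicates first inversion, placing the third (D#) in the bass: D#-F#-A-B#.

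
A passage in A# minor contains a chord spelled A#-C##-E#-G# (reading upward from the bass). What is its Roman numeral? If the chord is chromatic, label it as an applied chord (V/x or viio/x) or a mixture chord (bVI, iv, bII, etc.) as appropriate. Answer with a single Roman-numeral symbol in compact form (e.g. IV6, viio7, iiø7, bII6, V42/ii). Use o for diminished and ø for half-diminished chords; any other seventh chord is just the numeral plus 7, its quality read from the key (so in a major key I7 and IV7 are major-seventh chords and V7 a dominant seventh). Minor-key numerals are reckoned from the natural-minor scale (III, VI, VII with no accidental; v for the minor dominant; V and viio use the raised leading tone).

V7/iv

Stacked in thirds the chord is A#-C##-E#-G#: a dominant seventh chord on A#.
A# is not a diatonic chord root with this quality in A# minor, but it lies a perfect fifth above D# (iv), so the chord functions as an applied dominant of iv.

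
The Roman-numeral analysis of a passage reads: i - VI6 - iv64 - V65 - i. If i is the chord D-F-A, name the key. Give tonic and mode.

D minor

i is given as D-F-A — a minor triad with root D.
If D is scale degree 1 and the mode makes that degree carry a minor triad, the tonic is D and the mode is minor.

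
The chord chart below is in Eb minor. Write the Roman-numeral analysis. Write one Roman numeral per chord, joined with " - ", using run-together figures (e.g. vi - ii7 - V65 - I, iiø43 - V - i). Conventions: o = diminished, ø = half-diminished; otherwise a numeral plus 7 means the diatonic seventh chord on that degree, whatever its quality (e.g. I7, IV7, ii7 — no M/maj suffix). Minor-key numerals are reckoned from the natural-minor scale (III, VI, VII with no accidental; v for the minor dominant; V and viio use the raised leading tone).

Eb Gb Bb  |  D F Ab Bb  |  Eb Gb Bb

Eb-Gb-Bb has root Eb, degree 1 in Eb minor, so i.
D-F-Ab-Bb: root Bb is the dominant; dominant seventh chord there is V65.
Eb-Gb-Bb has root Eb, degree 1 in Eb minor, so i.

i - V65 - i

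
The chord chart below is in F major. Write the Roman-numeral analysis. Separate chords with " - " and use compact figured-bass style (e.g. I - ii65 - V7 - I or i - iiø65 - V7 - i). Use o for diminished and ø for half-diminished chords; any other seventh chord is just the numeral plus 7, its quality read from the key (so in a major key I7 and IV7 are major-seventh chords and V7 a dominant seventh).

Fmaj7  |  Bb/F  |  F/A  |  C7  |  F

I7 - IV64 - I6 - V7 - I

Fmaj7 has root F, degree 1 in F major, so I7.
Bb/F: root Bb is the subdominant; major triad there is IV64.
F/A: root F is the tonic; major triad there is I6.
C7 has root C, degree 5 in F major, so V7.
F has root F, degree 1 in F major, so I.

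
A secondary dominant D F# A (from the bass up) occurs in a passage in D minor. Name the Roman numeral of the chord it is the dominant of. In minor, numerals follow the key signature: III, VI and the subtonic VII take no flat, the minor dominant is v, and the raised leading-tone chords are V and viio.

The chord is a major triad on D.
A dominant resolves down a perfect fifth: D → G. In D minor, G is scale degree 4, i.e. iv.

iv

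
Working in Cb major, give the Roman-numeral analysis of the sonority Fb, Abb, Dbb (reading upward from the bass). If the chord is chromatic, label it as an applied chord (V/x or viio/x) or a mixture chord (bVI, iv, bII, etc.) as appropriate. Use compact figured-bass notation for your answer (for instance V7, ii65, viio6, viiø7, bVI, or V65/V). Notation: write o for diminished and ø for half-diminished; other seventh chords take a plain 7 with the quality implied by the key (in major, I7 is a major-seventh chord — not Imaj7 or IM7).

bII6

Stacked in thirds the chord is Dbb-Fb-Abb: a major triad on Dbb.
Dbb is the lowered second degree of Cb major (diatonic 2 would be Db). This is the Neapolitan sixth — a major triad on the lowered second degree, here in its customary first inversion.
With Fb in the bass the chord is in first inversion, so the figured bass is 6.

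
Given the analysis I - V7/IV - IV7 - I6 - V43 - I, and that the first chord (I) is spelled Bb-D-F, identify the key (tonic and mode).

Bb major

The chord Bb is a major triad rooted on Bb; its label is I.
If Bb is scale degree 1 and the mode makes that degree carry a major triad, the tonic is Bb and the mode is major.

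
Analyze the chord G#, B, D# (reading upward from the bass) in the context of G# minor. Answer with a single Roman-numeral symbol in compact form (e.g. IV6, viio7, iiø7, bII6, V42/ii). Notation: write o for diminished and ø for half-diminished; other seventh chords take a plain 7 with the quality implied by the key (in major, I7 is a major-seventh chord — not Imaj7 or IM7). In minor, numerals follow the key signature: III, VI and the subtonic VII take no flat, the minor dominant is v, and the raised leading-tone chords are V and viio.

i

The pitches G#-B-D# form a minor triad rooted on G#.
In G# minor, G# is the tonic; the diatonic minor triad there is i.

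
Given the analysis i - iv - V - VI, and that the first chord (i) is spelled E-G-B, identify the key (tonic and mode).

The chord Em is a minor triad rooted on E; its label is i.
If E is scale degree 1 and the mode makes that degree carry a minor triad, the tonic is E and the mode is minor.

E minor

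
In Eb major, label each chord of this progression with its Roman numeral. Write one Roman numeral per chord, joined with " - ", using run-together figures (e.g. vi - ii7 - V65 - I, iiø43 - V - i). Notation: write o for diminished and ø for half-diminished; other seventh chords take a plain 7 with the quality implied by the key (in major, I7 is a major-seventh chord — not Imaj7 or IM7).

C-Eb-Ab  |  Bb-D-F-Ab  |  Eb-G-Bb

C-Eb-Ab: major triad on Ab = scale degree 4 → IV6.
Bb-D-F-Ab: root Bb is the dominant; dominant seventh chord there is V7.
Eb-G-Bb: root Eb is the tonic; major triad there is I.

IV6 - V7 - I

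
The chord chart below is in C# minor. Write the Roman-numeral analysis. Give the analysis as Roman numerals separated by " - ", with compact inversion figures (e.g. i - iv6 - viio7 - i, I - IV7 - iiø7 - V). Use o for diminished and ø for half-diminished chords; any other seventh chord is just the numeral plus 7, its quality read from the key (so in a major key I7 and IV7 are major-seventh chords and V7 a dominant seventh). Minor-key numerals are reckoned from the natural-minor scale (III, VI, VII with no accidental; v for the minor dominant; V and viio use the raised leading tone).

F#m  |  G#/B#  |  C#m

F#m: root F# is the subdominant; minor triad there is iv.
G#/B#: root G# is the dominant; major triad there is V6.
C#m has root C#, degree 1 in C# minor, so i.

iv - V6 - i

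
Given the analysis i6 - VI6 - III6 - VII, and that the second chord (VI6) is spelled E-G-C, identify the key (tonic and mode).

E minor

The chord C/E is a major triad rooted on C; its label is VI6.
VI6 on C implies C is the submediant; that puts the tonic at E, and the uppercase numeral fits minor mode.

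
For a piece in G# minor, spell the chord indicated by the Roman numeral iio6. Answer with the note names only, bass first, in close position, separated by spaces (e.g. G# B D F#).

The numeral's case and figure indicate a diminished triad. In G# minor its root, the supertonic, is A#.
Stacking thirds from A# gives A#-C#-E.
The figured bass 6 indicates first inversion, placing the third (C#) in the bass: C#-E-A#.

C# E A#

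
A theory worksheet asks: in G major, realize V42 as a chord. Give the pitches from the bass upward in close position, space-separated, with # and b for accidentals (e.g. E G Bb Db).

C D F# A

The numeral's case and figure indicate a dominant seventh chord. In G major its root, scale degree 5, is D.
That chord is spelled D-F#-A-C.
With the 42 figure the chord is in third inversion; from the bass C upward in close position it reads C-D-F#-A.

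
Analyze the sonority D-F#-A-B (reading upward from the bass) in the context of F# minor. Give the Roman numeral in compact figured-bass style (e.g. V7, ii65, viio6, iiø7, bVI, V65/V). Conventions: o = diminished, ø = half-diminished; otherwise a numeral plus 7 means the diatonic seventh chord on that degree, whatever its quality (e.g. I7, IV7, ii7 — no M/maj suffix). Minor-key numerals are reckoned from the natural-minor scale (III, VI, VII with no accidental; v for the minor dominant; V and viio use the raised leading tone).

iv65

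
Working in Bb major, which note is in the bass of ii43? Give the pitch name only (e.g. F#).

ii in Bb major has root C; the chord is C-Eb-G-Bb.
The figure 43 means second inversion — the fifth is in the bass.

G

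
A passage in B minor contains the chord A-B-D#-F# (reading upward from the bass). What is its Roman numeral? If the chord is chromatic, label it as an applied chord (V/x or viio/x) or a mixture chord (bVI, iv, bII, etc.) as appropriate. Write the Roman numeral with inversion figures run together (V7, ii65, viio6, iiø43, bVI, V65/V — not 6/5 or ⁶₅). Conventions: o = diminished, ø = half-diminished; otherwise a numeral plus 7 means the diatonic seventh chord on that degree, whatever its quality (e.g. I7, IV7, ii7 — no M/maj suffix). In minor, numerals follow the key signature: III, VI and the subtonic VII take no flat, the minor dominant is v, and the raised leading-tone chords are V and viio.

V42/iv

The pitches B-D#-F#-A form a dominant seventh chord rooted on B.
B is not a diatonic chord root with this quality in B minor, but it lies a perfect fifth above E (iv), so the chord functions as an applied dominant of iv.
With A in the bass the chord is in third inversion, so the figured bass is 42.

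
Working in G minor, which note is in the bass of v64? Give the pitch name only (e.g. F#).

v in G minor has root D; the chord is D-F-A.
The figure 64 means second inversion — the fifth is in the bass.

A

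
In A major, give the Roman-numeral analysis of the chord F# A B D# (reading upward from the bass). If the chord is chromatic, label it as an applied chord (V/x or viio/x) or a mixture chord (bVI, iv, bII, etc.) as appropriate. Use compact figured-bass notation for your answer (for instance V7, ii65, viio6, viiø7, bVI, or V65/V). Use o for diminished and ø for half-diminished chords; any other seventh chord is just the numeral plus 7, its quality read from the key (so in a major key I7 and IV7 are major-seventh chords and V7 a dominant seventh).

V43/V

Stacked in thirds the chord is B-D#-F#-A: a dominant seventh chord on B.
B is not a diatonic chord root with this quality in A major, but it lies a perfect fifth above E (V), so the chord functions as an applied dominant of V.
With F# in the bass the chord is in second inversion, so the figured bass is 43.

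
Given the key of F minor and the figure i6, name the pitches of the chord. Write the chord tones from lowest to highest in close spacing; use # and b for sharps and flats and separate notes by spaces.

Ab C F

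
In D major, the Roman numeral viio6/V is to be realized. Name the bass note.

B

The applied chord viio6/V is rooted on G#: G#-B-D.
The figure 6 means first inversion — the third is in the bass.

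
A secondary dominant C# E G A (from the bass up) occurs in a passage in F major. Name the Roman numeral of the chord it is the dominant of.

vi

The chord is a dominant seventh chord on A.
A dominant resolves down a perfect fifth: A → D. In F major, D is scale degree 6, i.e. vi.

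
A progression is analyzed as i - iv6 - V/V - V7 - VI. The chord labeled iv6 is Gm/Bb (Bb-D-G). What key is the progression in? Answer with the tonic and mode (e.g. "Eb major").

D minor

The chord Gm/Bb is a minor triad rooted on G; its label is iv6.
iv6 on G implies G is the subdominant; that puts the tonic at D, and the lowercase numeral fits minor mode.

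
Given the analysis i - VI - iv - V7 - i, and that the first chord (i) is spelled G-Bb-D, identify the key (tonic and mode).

The chord Gm is a minor triad rooted on G; its label is i.
If G is scale degree 1 and the mode makes that degree carry a minor triad, the tonic is G and the mode is minor.

G minor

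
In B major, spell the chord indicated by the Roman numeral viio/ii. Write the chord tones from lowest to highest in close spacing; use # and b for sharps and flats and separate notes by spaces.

The slash marks an applied leading-tone chord: viio of ii. In B major, ii is C#, so the leading tone to it is B#, a half step below.
Building a diminished triad on B# gives B#-D#-F#.

B# D# F#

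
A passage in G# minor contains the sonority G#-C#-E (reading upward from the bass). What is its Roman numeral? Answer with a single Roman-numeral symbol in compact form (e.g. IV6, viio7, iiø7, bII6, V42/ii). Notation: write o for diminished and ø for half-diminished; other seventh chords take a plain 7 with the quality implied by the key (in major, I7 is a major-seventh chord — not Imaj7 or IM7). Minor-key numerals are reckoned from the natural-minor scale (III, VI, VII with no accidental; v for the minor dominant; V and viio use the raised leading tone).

iv64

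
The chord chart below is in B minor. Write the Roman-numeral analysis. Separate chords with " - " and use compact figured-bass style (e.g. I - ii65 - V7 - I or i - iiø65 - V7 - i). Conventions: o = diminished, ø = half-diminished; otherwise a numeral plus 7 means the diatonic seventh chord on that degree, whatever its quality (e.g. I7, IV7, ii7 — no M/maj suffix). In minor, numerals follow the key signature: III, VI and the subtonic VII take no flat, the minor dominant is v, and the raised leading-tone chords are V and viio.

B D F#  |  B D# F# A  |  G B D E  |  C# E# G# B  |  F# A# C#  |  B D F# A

i - V7/iv - iv65 - V7/V - V - i7

B-D-F# has root B, degree 1 in B minor, so i.
B-D#-F#-A: chromatic; B is V of iv, so V7/iv.
G-B-D-E: minor seventh chord on E = scale degree 4 → iv65.
C#-E#-G#-B is the secondary dominant of V (dominant seventh chord on C#): V7/V.
F#-A#-C# has root F#, degree 5 in B minor, so V.
B-D-F#-A: minor seventh chord on B = scale degree 1 → i7.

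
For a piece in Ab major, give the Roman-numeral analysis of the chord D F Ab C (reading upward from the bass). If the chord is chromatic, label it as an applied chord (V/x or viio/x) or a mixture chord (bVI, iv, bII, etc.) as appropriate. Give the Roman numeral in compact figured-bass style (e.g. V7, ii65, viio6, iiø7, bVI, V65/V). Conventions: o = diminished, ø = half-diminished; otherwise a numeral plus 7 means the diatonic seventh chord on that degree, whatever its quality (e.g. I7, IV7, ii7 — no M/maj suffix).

The pitches D-F-Ab-C form a half-diminished seventh chord rooted on D.
D sits a half step below Eb (V in Ab major); a diminished chord there is the applied leading-tone chord of V.

viiø7/V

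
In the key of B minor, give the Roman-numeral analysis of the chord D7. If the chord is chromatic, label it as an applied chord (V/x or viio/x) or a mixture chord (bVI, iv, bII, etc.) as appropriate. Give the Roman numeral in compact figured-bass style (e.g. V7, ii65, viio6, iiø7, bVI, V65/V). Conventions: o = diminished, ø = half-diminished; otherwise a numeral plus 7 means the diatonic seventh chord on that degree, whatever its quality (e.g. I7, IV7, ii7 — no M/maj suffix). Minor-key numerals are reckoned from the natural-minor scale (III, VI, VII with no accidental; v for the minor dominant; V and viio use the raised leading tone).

Stacked in thirds the chord is D-F#-A-C: a dominant seventh chord on D.
D is not a diatonic chord root with this quality in B minor, but it lies a perfect fifth above G (VI), so the chord functions as an applied dominant of VI.

V7/VI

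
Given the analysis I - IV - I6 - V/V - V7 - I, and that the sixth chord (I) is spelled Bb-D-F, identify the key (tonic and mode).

Bb major

I is given as Bb-D-F — a major triad with root Bb.
If Bb is scale degree 1 and the mode makes that degree carry a major triad, the tonic is Bb and the mode is major.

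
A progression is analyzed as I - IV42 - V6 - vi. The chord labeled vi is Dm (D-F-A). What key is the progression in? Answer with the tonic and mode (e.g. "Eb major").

The chord Dm is a minor triad rooted on D; its label is vi.
If D is scale degree 6 and the mode makes that degree carry a minor triad, the tonic is F and the mode is major.

F major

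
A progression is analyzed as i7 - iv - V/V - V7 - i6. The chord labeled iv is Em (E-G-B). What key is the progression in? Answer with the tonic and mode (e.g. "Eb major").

The anchor chord is a minor triad on E, labeled iv.
iv on E implies E is the subdominant; that puts the tonic at B, and the lowercase numeral fits minor mode.

B minor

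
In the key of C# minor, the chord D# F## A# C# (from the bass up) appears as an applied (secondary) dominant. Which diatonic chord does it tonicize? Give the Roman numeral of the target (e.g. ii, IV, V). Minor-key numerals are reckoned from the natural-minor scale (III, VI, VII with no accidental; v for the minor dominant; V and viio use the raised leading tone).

The chord is a dominant seventh chord on D#.
A dominant resolves down a perfect fifth: D# → G#. In C# minor, G# is scale degree 5, i.e. V.

V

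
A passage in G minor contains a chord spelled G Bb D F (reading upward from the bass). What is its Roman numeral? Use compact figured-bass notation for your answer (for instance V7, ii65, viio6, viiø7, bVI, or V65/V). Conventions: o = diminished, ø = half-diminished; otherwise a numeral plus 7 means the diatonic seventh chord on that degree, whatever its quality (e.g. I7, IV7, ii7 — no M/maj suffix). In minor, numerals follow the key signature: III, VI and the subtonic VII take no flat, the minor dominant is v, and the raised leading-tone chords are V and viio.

i7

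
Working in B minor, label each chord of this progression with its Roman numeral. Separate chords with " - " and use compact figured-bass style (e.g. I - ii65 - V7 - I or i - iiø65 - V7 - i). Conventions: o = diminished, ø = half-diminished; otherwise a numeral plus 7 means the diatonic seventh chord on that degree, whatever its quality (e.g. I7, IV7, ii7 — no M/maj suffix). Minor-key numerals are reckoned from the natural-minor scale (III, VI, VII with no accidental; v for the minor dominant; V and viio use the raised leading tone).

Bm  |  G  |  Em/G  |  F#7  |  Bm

i - VI - iv6 - V7 - i

Bm: root B is the tonic; minor triad there is i.
G has root G, degree 6 in B minor, so VI.
Em/G has root E, degree 4 in B minor, so iv6.
F#7: dominant seventh chord on F# = scale degree 5 → V7.
Bm has root B, degree 1 in B minor, so i.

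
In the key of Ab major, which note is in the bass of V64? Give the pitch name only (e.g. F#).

V in Ab major has root Eb; the chord is Eb-G-Bb.
The figure 64 means second inversion — the fifth is in the bass.

Bb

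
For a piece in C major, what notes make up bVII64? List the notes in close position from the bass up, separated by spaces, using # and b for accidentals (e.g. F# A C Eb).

F Bb D

Scale degree 7 in C major is B; lowering it a half step gives Bb. bVII64 is a major triad on the lowered seventh degree (the subtonic), borrowed from the parallel minor.
So the chord is Bb-D-F.
The figured bass 64 indicates second inversion, placing the fifth (F) in the bass: F-Bb-D.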